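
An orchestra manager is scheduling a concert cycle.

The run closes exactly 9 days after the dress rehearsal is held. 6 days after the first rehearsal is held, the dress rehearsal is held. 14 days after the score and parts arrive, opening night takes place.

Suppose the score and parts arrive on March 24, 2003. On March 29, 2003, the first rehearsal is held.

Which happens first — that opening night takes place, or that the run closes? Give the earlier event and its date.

Opening night takes place — April 7, 2003

The score and parts arrive: Mar 24, 2003.
Opening night takes place: Mar 24, 2003 + 14 days = Apr 7, 2003.
The first rehearsal is held: Mar 29, 2003.
The dress rehearsal is held: Mar 29, 2003 + 6 days = Apr 4, 2003.
The run closes: Apr 4, 2003 + 9 days = Apr 13, 2003.
Comparing: opening night takes place on Apr 7, 2003 vs the run closes on Apr 13, 2003. Earlier: opening night takes place.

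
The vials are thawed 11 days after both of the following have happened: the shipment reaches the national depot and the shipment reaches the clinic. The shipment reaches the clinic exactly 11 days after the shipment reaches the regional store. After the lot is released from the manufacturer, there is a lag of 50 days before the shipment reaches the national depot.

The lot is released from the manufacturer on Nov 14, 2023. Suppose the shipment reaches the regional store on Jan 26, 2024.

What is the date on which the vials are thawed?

The lot is released from the manufacturer: Nov 14, 2023.
The shipment reaches the national depot: Nov 14, 2023 + 50 days = Jan 3, 2024.
The shipment reaches the regional store: Jan 26, 2024.
The shipment reaches the clinic: Jan 26, 2024 + 11 days = Feb 6, 2024.
Both prerequisites met — the shipment reaches the national depot (Jan 3, 2024), the shipment reaches the clinic (Feb 6, 2024); the later is Feb 6, 2024.
The vials are thawed: Feb 6, 2024 + 11 days = Feb 17, 2024.

Feb 17, 2024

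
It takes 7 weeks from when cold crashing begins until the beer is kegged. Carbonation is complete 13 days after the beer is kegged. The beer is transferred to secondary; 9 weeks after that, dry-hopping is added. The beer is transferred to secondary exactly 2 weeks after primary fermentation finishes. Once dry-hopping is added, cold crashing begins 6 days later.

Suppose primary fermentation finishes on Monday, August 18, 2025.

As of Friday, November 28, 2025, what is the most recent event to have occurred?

Primary fermentation finishes: Aug 18, 2025.
The beer is transferred to secondary: Aug 18, 2025 + 2 weeks = Sep 1, 2025.
Dry-hopping is added: Sep 1, 2025 + 9 weeks = Nov 3, 2025.
Cold crashing begins: Nov 3, 2025 + 6 days = Nov 9, 2025.
The beer is kegged: Nov 9, 2025 + 7 weeks = Dec 28, 2025.
Carbonation is complete: Dec 28, 2025 + 13 days = Jan 10, 2026.
Nov 28, 2025 falls between when cold crashing begins (Nov 9, 2025) and when the beer is kegged (Dec 28, 2025).

Cold crashing begins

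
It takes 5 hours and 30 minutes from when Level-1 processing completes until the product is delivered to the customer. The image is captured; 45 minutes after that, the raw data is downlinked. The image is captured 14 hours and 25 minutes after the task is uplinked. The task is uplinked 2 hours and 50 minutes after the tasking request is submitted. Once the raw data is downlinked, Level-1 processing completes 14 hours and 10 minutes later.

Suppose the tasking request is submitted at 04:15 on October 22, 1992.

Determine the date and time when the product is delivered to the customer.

The tasking request is submitted: 04:15 Oct 22, 1992.
The task is uplinked: 04:15 Oct 22, 1992 + 2h50m = 07:05 Oct 22, 1992.
The image is captured: 07:05 Oct 22, 1992 + 14h25m = 21:30 Oct 22, 1992.
The raw data is downlinked: 21:30 Oct 22, 1992 + 45m = 22:15 Oct 22, 1992.
Level-1 processing completes: 22:15 Oct 22, 1992 + 14h10m = 12:25 Oct 23, 1992.
The product is delivered to the customer: 12:25 Oct 23, 1992 + 5h30m = 17:55 Oct 23, 1992.

17:55 on October 23, 1992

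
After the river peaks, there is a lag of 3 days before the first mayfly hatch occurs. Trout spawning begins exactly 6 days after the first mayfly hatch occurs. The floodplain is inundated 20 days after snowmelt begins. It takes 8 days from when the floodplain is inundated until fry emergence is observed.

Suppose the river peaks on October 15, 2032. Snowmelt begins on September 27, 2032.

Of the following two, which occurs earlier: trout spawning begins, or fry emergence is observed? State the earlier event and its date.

Trout spawning begins — October 24, 2032

The river peaks: Oct 15, 2032.
The first mayfly hatch occurs: Oct 15, 2032 + 3 days = Oct 18, 2032.
Trout spawning begins: Oct 18, 2032 + 6 days = Oct 24, 2032.
Snowmelt begins: Sep 27, 2032.
The floodplain is inundated: Sep 27, 2032 + 20 days = Oct 17, 2032.
Fry emergence is observed: Oct 17, 2032 + 8 days = Oct 25, 2032.
Comparing: trout spawning begins on Oct 24, 2032 vs fry emergence is observed on Oct 25, 2032. Earlier: trout spawning begins.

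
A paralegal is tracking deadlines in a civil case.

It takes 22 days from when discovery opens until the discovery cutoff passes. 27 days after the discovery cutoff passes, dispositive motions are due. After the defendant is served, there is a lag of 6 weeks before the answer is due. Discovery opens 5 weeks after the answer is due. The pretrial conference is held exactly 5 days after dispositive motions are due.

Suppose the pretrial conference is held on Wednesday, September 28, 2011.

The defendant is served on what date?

The pretrial conference is held: Sep 28, 2011.
Dispositive motions are due: Sep 28, 2011 − 5 days = Sep 23, 2011.
The discovery cutoff passes: Sep 23, 2011 − 27 days = Aug 27, 2011.
Discovery opens: Aug 27, 2011 − 22 days = Aug 5, 2011.
The answer is due: Aug 5, 2011 − 5 weeks = Jul 1, 2011.
The defendant is served: Jul 1, 2011 − 6 weeks = May 20, 2011.

Friday, May 20, 2011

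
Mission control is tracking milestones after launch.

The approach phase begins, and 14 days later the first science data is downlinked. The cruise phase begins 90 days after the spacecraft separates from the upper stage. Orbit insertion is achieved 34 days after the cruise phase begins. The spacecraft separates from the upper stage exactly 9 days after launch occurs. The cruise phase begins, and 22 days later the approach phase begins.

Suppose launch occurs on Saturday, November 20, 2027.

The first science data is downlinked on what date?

Launch occurs: Nov 20, 2027.
The spacecraft separates from the upper stage: Nov 20, 2027 + 9 days = Nov 29, 2027.
The cruise phase begins: Nov 29, 2027 + 90 days = Feb 27, 2028.
The approach phase begins: Feb 27, 2028 + 22 days = Mar 20, 2028.
The first science data is downlinked: Mar 20, 2028 + 14 days = Apr 3, 2028.

Monday, April 3, 2028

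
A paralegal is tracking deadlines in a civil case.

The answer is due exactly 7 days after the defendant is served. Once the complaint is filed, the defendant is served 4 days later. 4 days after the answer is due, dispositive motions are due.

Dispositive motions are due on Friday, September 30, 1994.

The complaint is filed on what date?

Dispositive motions are due: Sep 30, 1994.
The answer is due: Sep 30, 1994 − 4 days = Sep 26, 1994.
The defendant is served: Sep 26, 1994 − 7 days = Sep 19, 1994.
The complaint is filed: Sep 19, 1994 − 4 days = Sep 15, 1994.

Thursday, September 15, 1994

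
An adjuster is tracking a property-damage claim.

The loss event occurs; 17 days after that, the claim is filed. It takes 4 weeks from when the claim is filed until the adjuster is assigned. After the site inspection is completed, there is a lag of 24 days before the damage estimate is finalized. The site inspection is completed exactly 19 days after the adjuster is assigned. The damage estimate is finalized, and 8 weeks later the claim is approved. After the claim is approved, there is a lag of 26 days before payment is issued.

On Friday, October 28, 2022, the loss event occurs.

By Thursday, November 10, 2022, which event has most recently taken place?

The loss event occurs: Oct 28, 2022.
The claim is filed: Oct 28, 2022 + 17 days = Nov 14, 2022.
The adjuster is assigned: Nov 14, 2022 + 4 weeks = Dec 12, 2022.
The site inspection is completed: Dec 12, 2022 + 19 days = Dec 31, 2022.
The damage estimate is finalized: Dec 31, 2022 + 24 days = Jan 24, 2023.
The claim is approved: Jan 24, 2023 + 8 weeks = Mar 21, 2023.
Payment is issued: Mar 21, 2023 + 26 days = Apr 16, 2023.
Nov 10, 2022 falls between when the loss event occurs (Oct 28, 2022) and when the claim is filed (Nov 14, 2022).

The loss event occurs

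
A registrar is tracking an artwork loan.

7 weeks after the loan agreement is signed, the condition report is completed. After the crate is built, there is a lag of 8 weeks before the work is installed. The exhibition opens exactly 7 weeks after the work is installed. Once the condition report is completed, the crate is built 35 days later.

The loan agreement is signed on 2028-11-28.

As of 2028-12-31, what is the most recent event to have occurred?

The loan agreement is signed

The loan agreement is signed: Nov 28, 2028.
The condition report is completed: Nov 28, 2028 + 7 weeks = Jan 16, 2029.
The crate is built: Jan 16, 2029 + 35 days = Feb 20, 2029.
The work is installed: Feb 20, 2029 + 8 weeks = Apr 17, 2029.
The exhibition opens: Apr 17, 2029 + 7 weeks = Jun 5, 2029.
Dec 31, 2028 falls between when the loan agreement is signed (Nov 28, 2028) and when the condition report is completed (Jan 16, 2029).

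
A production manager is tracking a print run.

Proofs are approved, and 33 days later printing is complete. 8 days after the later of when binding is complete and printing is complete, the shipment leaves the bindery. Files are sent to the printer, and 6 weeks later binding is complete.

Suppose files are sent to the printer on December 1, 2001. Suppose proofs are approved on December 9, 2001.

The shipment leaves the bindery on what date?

Files are sent to the printer: Dec 1, 2001.
Binding is complete: Dec 1, 2001 + 6 weeks = Jan 12, 2002.
Proofs are approved: Dec 9, 2001.
Printing is complete: Dec 9, 2001 + 33 days = Jan 11, 2002.
Both prerequisites met — binding is complete (Jan 12, 2002), printing is complete (Jan 11, 2002); the later is Jan 12, 2002.
The shipment leaves the bindery: Jan 12, 2002 + 8 days = Jan 20, 2002.

January 20, 2002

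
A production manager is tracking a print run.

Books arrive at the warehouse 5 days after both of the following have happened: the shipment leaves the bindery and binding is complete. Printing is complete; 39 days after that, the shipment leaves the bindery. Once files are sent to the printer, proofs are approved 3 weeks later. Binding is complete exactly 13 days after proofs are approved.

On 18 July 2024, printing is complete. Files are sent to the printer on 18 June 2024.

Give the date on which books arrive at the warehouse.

31 August 2024

Printing is complete: Jul 18, 2024.
The shipment leaves the bindery: Jul 18, 2024 + 39 days = Aug 26, 2024.
Files are sent to the printer: Jun 18, 2024.
Proofs are approved: Jun 18, 2024 + 3 weeks = Jul 9, 2024.
Binding is complete: Jul 9, 2024 + 13 days = Jul 22, 2024.
Both prerequisites met — the shipment leaves the bindery (Aug 26, 2024), binding is complete (Jul 22, 2024); the later is Aug 26, 2024.
Books arrive at the warehouse: Aug 26, 2024 + 5 days = Aug 31, 2024.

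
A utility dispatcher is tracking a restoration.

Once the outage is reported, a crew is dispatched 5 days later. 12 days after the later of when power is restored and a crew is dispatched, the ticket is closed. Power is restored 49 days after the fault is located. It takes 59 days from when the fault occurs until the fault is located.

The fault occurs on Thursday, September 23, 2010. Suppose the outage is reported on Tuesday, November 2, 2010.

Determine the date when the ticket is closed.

Friday, January 21, 2011

The fault occurs: Sep 23, 2010.
The fault is located: Sep 23, 2010 + 59 days = Nov 21, 2010.
Power is restored: Nov 21, 2010 + 49 days = Jan 9, 2011.
The outage is reported: Nov 2, 2010.
A crew is dispatched: Nov 2, 2010 + 5 days = Nov 7, 2010.
Both prerequisites met — power is restored (Jan 9, 2011), a crew is dispatched (Nov 7, 2010); the later is Jan 9, 2011.
The ticket is closed: Jan 9, 2011 + 12 days = Jan 21, 2011.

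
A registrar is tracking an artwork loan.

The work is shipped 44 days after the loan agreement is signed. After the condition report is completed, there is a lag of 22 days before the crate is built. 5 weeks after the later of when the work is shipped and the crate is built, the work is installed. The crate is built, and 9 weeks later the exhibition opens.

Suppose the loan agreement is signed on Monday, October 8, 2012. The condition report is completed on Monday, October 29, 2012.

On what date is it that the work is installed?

Wednesday, December 26, 2012

The loan agreement is signed: Oct 8, 2012.
The work is shipped: Oct 8, 2012 + 44 days = Nov 21, 2012.
The condition report is completed: Oct 29, 2012.
The crate is built: Oct 29, 2012 + 22 days = Nov 20, 2012.
Both prerequisites met — the work is shipped (Nov 21, 2012), the crate is built (Nov 20, 2012); the later is Nov 21, 2012.
The work is installed: Nov 21, 2012 + 5 weeks = Dec 26, 2012.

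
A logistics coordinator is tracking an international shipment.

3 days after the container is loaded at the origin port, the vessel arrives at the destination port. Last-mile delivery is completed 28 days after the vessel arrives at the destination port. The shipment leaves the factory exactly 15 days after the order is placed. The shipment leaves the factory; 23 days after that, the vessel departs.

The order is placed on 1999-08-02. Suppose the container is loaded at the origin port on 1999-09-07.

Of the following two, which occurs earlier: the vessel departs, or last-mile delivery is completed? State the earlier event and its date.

The order is placed: Aug 2, 1999.
The shipment leaves the factory: Aug 2, 1999 + 15 days = Aug 17, 1999.
The vessel departs: Aug 17, 1999 + 23 days = Sep 9, 1999.
The container is loaded at the origin port: Sep 7, 1999.
The vessel arrives at the destination port: Sep 7, 1999 + 3 days = Sep 10, 1999.
Last-mile delivery is completed: Sep 10, 1999 + 28 days = Oct 8, 1999.
Comparing: the vessel departs on Sep 9, 1999 vs last-mile delivery is completed on Oct 8, 1999. Earlier: the vessel departs.

The vessel departs — 1999-09-09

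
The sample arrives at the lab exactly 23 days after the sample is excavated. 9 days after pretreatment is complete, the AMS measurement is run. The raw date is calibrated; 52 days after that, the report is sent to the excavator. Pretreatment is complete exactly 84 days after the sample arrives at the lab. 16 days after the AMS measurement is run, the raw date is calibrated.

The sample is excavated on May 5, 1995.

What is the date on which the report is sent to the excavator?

Nov 5, 1995

The sample is excavated: May 5, 1995.
The sample arrives at the lab: May 5, 1995 + 23 days = May 28, 1995.
Pretreatment is complete: May 28, 1995 + 84 days = Aug 20, 1995.
The AMS measurement is run: Aug 20, 1995 + 9 days = Aug 29, 1995.
The raw date is calibrated: Aug 29, 1995 + 16 days = Sep 14, 1995.
The report is sent to the excavator: Sep 14, 1995 + 52 days = Nov 5, 1995.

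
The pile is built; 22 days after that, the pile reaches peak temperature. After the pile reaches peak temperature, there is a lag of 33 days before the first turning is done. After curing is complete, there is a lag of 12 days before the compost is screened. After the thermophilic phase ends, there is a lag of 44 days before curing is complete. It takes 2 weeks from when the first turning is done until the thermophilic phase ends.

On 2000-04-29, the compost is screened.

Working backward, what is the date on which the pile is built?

The compost is screened: Apr 29, 2000.
Curing is complete: Apr 29, 2000 − 12 days = Apr 17, 2000.
The thermophilic phase ends: Apr 17, 2000 − 44 days = Mar 4, 2000.
The first turning is done: Mar 4, 2000 − 2 weeks = Feb 19, 2000.
The pile reaches peak temperature: Feb 19, 2000 − 33 days = Jan 17, 2000.
The pile is built: Jan 17, 2000 − 22 days = Dec 26, 1999.

1999-12-26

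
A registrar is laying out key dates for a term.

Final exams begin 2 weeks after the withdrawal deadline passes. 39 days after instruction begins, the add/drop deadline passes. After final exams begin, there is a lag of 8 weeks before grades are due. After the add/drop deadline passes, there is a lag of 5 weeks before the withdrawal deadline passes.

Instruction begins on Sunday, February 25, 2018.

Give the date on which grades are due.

Instruction begins: Feb 25, 2018.
The add/drop deadline passes: Feb 25, 2018 + 39 days = Apr 5, 2018.
The withdrawal deadline passes: Apr 5, 2018 + 5 weeks = May 10, 2018.
Final exams begin: May 10, 2018 + 2 weeks = May 24, 2018.
Grades are due: May 24, 2018 + 8 weeks = Jul 19, 2018.

Thursday, July 19, 2018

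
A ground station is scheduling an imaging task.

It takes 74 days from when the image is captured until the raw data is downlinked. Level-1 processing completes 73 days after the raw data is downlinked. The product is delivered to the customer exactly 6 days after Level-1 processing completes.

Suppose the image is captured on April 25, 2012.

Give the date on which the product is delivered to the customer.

September 25, 2012

The image is captured: Apr 25, 2012.
The raw data is downlinked: Apr 25, 2012 + 74 days = Jul 8, 2012.
Level-1 processing completes: Jul 8, 2012 + 73 days = Sep 19, 2012.
The product is delivered to the customer: Sep 19, 2012 + 6 days = Sep 25, 2012.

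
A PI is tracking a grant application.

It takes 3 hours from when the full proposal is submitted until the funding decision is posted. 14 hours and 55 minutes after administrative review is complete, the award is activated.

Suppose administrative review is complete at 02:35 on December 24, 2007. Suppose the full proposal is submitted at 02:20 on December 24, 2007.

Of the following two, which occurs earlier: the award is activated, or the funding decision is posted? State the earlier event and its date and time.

Administrative review is complete: 02:35 Dec 24, 2007.
The award is activated: 02:35 Dec 24, 2007 + 14h55m = 17:30 Dec 24, 2007.
The full proposal is submitted: 02:20 Dec 24, 2007.
The funding decision is posted: 02:20 Dec 24, 2007 + 3h = 05:20 Dec 24, 2007.
Comparing: the award is activated at 17:30 Dec 24, 2007 vs the funding decision is posted at 05:20 Dec 24, 2007. Earlier: the funding decision is posted.

The funding decision is posted — 05:20 on December 24, 2007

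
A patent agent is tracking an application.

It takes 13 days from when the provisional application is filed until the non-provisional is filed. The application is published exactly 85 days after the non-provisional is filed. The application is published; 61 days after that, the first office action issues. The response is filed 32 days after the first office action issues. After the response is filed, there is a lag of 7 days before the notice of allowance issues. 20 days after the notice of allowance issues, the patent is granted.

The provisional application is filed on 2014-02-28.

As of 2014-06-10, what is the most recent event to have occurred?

The application is published

The provisional application is filed: Feb 28, 2014.
The non-provisional is filed: Feb 28, 2014 + 13 days = Mar 13, 2014.
The application is published: Mar 13, 2014 + 85 days = Jun 6, 2014.
The first office action issues: Jun 6, 2014 + 61 days = Aug 6, 2014.
The response is filed: Aug 6, 2014 + 32 days = Sep 7, 2014.
The notice of allowance issues: Sep 7, 2014 + 7 days = Sep 14, 2014.
The patent is granted: Sep 14, 2014 + 20 days = Oct 4, 2014.
Jun 10, 2014 falls between when the application is published (Jun 6, 2014) and when the first office action issues (Aug 6, 2014).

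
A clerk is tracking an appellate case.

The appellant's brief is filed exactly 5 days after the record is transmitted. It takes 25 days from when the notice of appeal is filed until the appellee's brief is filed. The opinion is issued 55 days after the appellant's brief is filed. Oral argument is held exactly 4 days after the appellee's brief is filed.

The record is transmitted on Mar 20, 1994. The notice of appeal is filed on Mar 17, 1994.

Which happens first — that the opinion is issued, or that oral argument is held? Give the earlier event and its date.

The record is transmitted: Mar 20, 1994.
The appellant's brief is filed: Mar 20, 1994 + 5 days = Mar 25, 1994.
The opinion is issued: Mar 25, 1994 + 55 days = May 19, 1994.
The notice of appeal is filed: Mar 17, 1994.
The appellee's brief is filed: Mar 17, 1994 + 25 days = Apr 11, 1994.
Oral argument is held: Apr 11, 1994 + 4 days = Apr 15, 1994.
Comparing: the opinion is issued on May 19, 1994 vs oral argument is held on Apr 15, 1994. Earlier: oral argument is held.

Oral argument is held — Apr 15, 1994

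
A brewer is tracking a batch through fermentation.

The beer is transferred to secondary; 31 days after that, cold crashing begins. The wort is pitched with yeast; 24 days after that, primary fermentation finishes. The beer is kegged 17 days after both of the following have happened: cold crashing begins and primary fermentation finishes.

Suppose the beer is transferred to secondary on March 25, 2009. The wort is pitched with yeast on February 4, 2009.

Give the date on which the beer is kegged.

May 12, 2009

The beer is transferred to secondary: Mar 25, 2009.
Cold crashing begins: Mar 25, 2009 + 31 days = Apr 25, 2009.
The wort is pitched with yeast: Feb 4, 2009.
Primary fermentation finishes: Feb 4, 2009 + 24 days = Feb 28, 2009.
Both prerequisites met — cold crashing begins (Apr 25, 2009), primary fermentation finishes (Feb 28, 2009); the later is Apr 25, 2009.
The beer is kegged: Apr 25, 2009 + 17 days = May 12, 2009.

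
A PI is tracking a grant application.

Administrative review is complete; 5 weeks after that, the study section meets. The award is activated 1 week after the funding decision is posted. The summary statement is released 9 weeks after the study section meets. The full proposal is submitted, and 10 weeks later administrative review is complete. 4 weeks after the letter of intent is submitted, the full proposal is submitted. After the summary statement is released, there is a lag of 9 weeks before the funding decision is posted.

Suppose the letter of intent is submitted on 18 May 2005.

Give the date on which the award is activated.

The letter of intent is submitted: May 18, 2005.
The full proposal is submitted: May 18, 2005 + 4 weeks = Jun 15, 2005.
Administrative review is complete: Jun 15, 2005 + 10 weeks = Aug 24, 2005.
The study section meets: Aug 24, 2005 + 5 weeks = Sep 28, 2005.
The summary statement is released: Sep 28, 2005 + 9 weeks = Nov 30, 2005.
The funding decision is posted: Nov 30, 2005 + 9 weeks = Feb 1, 2006.
The award is activated: Feb 1, 2006 + 1 week = Feb 8, 2006.

8 February 2006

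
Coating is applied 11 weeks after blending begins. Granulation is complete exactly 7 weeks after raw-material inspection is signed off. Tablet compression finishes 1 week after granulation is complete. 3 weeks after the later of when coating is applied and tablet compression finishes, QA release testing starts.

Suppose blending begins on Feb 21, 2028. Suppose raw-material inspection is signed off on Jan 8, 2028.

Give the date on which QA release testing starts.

May 29, 2028

Blending begins: Feb 21, 2028.
Coating is applied: Feb 21, 2028 + 11 weeks = May 8, 2028.
Raw-material inspection is signed off: Jan 8, 2028.
Granulation is complete: Jan 8, 2028 + 7 weeks = Feb 26, 2028.
Tablet compression finishes: Feb 26, 2028 + 1 week = Mar 4, 2028.
Both prerequisites met — coating is applied (May 8, 2028), tablet compression finishes (Mar 4, 2028); the later is May 8, 2028.
QA release testing starts: May 8, 2028 + 3 weeks = May 29, 2028.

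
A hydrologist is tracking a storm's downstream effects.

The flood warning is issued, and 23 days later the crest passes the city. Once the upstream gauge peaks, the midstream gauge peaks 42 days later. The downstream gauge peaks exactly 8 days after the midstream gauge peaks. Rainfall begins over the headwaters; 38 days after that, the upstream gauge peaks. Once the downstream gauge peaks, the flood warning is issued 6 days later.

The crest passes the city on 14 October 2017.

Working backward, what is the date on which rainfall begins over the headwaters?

19 June 2017

The crest passes the city: Oct 14, 2017.
The flood warning is issued: Oct 14, 2017 − 23 days = Sep 21, 2017.
The downstream gauge peaks: Sep 21, 2017 − 6 days = Sep 15, 2017.
The midstream gauge peaks: Sep 15, 2017 − 8 days = Sep 7, 2017.
The upstream gauge peaks: Sep 7, 2017 − 42 days = Jul 27, 2017.
Rainfall begins over the headwaters: Jul 27, 2017 − 38 days = Jun 19, 2017.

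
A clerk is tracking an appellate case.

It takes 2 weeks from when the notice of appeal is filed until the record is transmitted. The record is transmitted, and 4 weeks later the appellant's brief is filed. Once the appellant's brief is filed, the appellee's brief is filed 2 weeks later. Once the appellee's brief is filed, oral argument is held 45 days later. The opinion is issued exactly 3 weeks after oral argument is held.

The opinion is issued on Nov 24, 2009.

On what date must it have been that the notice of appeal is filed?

The opinion is issued: Nov 24, 2009.
Oral argument is held: Nov 24, 2009 − 3 weeks = Nov 3, 2009.
The appellee's brief is filed: Nov 3, 2009 − 45 days = Sep 19, 2009.
The appellant's brief is filed: Sep 19, 2009 − 2 weeks = Sep 5, 2009.
The record is transmitted: Sep 5, 2009 − 4 weeks = Aug 8, 2009.
The notice of appeal is filed: Aug 8, 2009 − 2 weeks = Jul 25, 2009.

Jul 25, 2009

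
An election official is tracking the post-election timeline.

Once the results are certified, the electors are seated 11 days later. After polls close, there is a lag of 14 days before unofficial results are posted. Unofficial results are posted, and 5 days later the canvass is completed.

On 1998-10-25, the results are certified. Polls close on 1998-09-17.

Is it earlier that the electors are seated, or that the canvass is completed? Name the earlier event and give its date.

The results are certified: Oct 25, 1998.
The electors are seated: Oct 25, 1998 + 11 days = Nov 5, 1998.
Polls close: Sep 17, 1998.
Unofficial results are posted: Sep 17, 1998 + 14 days = Oct 1, 1998.
The canvass is completed: Oct 1, 1998 + 5 days = Oct 6, 1998.
Comparing: the electors are seated on Nov 5, 1998 vs the canvass is completed on Oct 6, 1998. Earlier: the canvass is completed.

The canvass is completed — 1998-10-06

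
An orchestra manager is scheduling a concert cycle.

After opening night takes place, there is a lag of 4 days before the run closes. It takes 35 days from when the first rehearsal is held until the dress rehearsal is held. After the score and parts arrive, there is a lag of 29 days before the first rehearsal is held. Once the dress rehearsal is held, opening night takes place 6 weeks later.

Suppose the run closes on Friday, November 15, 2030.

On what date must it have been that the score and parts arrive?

The run closes: Nov 15, 2030.
Opening night takes place: Nov 15, 2030 − 4 days = Nov 11, 2030.
The dress rehearsal is held: Nov 11, 2030 − 6 weeks = Sep 30, 2030.
The first rehearsal is held: Sep 30, 2030 − 35 days = Aug 26, 2030.
The score and parts arrive: Aug 26, 2030 − 29 days = Jul 28, 2030.

Sunday, July 28, 2030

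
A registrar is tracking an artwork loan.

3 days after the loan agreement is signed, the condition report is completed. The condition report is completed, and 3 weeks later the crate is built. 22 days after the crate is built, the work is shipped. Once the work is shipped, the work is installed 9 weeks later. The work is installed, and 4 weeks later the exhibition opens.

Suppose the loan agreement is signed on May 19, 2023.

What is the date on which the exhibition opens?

October 3, 2023

The loan agreement is signed: May 19, 2023.
The condition report is completed: May 19, 2023 + 3 days = May 22, 2023.
The crate is built: May 22, 2023 + 3 weeks = Jun 12, 2023.
The work is shipped: Jun 12, 2023 + 22 days = Jul 4, 2023.
The work is installed: Jul 4, 2023 + 9 weeks = Sep 5, 2023.
The exhibition opens: Sep 5, 2023 + 4 weeks = Oct 3, 2023.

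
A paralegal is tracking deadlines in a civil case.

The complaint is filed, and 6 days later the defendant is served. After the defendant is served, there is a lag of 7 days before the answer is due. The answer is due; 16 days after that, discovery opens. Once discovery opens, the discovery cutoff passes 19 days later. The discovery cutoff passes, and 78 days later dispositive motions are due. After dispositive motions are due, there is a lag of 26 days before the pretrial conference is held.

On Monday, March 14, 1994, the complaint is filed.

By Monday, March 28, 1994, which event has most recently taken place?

The answer is due

The complaint is filed: Mar 14, 1994.
The defendant is served: Mar 14, 1994 + 6 days = Mar 20, 1994.
The answer is due: Mar 20, 1994 + 7 days = Mar 27, 1994.
Discovery opens: Mar 27, 1994 + 16 days = Apr 12, 1994.
The discovery cutoff passes: Apr 12, 1994 + 19 days = May 1, 1994.
Dispositive motions are due: May 1, 1994 + 78 days = Jul 18, 1994.
The pretrial conference is held: Jul 18, 1994 + 26 days = Aug 13, 1994.
Mar 28, 1994 falls between when the answer is due (Mar 27, 1994) and when discovery opens (Apr 12, 1994).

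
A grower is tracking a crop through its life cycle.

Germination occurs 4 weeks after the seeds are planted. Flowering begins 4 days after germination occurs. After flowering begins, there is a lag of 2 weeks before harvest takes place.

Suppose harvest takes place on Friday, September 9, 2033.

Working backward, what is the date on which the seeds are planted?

Harvest takes place: Sep 9, 2033.
Flowering begins: Sep 9, 2033 − 2 weeks = Aug 26, 2033.
Germination occurs: Aug 26, 2033 − 4 days = Aug 22, 2033.
The seeds are planted: Aug 22, 2033 − 4 weeks = Jul 25, 2033.

Monday, July 25, 2033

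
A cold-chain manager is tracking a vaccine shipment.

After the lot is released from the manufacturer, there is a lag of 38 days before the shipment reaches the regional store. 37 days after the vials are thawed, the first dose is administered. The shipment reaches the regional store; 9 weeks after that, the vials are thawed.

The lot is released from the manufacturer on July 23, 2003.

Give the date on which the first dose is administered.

December 8, 2003

The lot is released from the manufacturer: Jul 23, 2003.
The shipment reaches the regional store: Jul 23, 2003 + 38 days = Aug 30, 2003.
The vials are thawed: Aug 30, 2003 + 9 weeks = Nov 1, 2003.
The first dose is administered: Nov 1, 2003 + 37 days = Dec 8, 2003.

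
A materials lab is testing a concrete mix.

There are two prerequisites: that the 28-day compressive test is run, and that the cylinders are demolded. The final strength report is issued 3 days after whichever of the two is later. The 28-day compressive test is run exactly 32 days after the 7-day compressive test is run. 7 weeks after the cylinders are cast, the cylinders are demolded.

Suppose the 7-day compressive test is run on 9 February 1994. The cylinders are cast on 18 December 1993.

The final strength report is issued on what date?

The 7-day compressive test is run: Feb 9, 1994.
The 28-day compressive test is run: Feb 9, 1994 + 32 days = Mar 13, 1994.
The cylinders are cast: Dec 18, 1993.
The cylinders are demolded: Dec 18, 1993 + 7 weeks = Feb 5, 1994.
Both prerequisites met — the 28-day compressive test is run (Mar 13, 1994), the cylinders are demolded (Feb 5, 1994); the later is Mar 13, 1994.
The final strength report is issued: Mar 13, 1994 + 3 days = Mar 16, 1994.

16 March 1994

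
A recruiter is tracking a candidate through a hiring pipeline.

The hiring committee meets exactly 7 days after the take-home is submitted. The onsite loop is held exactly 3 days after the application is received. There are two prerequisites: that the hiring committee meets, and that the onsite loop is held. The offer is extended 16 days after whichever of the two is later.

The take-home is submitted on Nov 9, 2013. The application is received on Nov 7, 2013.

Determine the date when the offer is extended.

The take-home is submitted: Nov 9, 2013.
The hiring committee meets: Nov 9, 2013 + 7 days = Nov 16, 2013.
The application is received: Nov 7, 2013.
The onsite loop is held: Nov 7, 2013 + 3 days = Nov 10, 2013.
Both prerequisites met — the hiring committee meets (Nov 16, 2013), the onsite loop is held (Nov 10, 2013); the later is Nov 16, 2013.
The offer is extended: Nov 16, 2013 + 16 days = Dec 2, 2013.

Dec 2, 2013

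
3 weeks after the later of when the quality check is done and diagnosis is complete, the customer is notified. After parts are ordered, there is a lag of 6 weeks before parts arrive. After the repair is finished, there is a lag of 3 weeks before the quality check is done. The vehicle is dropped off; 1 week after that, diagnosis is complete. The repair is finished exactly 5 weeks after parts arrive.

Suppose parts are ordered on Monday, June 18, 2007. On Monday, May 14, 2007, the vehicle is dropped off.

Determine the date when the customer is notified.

Monday, October 15, 2007

Parts are ordered: Jun 18, 2007.
Parts arrive: Jun 18, 2007 + 6 weeks = Jul 30, 2007.
The repair is finished: Jul 30, 2007 + 5 weeks = Sep 3, 2007.
The quality check is done: Sep 3, 2007 + 3 weeks = Sep 24, 2007.
The vehicle is dropped off: May 14, 2007.
Diagnosis is complete: May 14, 2007 + 1 week = May 21, 2007.
Both prerequisites met — the quality check is done (Sep 24, 2007), diagnosis is complete (May 21, 2007); the later is Sep 24, 2007.
The customer is notified: Sep 24, 2007 + 3 weeks = Oct 15, 2007.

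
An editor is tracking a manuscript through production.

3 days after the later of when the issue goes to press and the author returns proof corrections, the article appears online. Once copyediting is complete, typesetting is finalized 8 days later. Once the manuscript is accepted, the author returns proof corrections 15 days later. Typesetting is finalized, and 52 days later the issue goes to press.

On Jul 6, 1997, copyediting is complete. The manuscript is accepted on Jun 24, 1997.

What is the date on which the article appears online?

Sep 7, 1997

Copyediting is complete: Jul 6, 1997.
Typesetting is finalized: Jul 6, 1997 + 8 days = Jul 14, 1997.
The issue goes to press: Jul 14, 1997 + 52 days = Sep 4, 1997.
The manuscript is accepted: Jun 24, 1997.
The author returns proof corrections: Jun 24, 1997 + 15 days = Jul 9, 1997.
Both prerequisites met — the issue goes to press (Sep 4, 1997), the author returns proof corrections (Jul 9, 1997); the later is Sep 4, 1997.
The article appears online: Sep 4, 1997 + 3 days = Sep 7, 1997.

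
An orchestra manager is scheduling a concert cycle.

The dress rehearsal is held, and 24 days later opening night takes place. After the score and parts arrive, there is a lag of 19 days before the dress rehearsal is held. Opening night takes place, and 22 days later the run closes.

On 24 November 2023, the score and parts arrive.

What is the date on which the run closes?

28 January 2024

The score and parts arrive: Nov 24, 2023.
The dress rehearsal is held: Nov 24, 2023 + 19 days = Dec 13, 2023.
Opening night takes place: Dec 13, 2023 + 24 days = Jan 6, 2024.
The run closes: Jan 6, 2024 + 22 days = Jan 28, 2024.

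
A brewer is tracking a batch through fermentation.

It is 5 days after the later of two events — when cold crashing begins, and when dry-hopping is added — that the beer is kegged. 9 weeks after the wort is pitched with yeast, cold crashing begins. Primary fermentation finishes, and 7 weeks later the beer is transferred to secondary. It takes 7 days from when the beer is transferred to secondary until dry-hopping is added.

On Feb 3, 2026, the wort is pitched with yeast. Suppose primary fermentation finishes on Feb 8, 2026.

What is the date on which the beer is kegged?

The wort is pitched with yeast: Feb 3, 2026.
Cold crashing begins: Feb 3, 2026 + 9 weeks = Apr 7, 2026.
Primary fermentation finishes: Feb 8, 2026.
The beer is transferred to secondary: Feb 8, 2026 + 7 weeks = Mar 29, 2026.
Dry-hopping is added: Mar 29, 2026 + 7 days = Apr 5, 2026.
Both prerequisites met — cold crashing begins (Apr 7, 2026), dry-hopping is added (Apr 5, 2026); the later is Apr 7, 2026.
The beer is kegged: Apr 7, 2026 + 5 days = Apr 12, 2026.

Apr 12, 2026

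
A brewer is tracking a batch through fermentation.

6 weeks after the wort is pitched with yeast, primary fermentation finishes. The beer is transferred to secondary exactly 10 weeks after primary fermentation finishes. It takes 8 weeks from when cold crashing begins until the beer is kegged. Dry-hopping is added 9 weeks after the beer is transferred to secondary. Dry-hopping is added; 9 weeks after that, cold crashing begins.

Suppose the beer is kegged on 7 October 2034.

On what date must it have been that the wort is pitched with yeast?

The beer is kegged: Oct 7, 2034.
Cold crashing begins: Oct 7, 2034 − 8 weeks = Aug 12, 2034.
Dry-hopping is added: Aug 12, 2034 − 9 weeks = Jun 10, 2034.
The beer is transferred to secondary: Jun 10, 2034 − 9 weeks = Apr 8, 2034.
Primary fermentation finishes: Apr 8, 2034 − 10 weeks = Jan 28, 2034.
The wort is pitched with yeast: Jan 28, 2034 − 6 weeks = Dec 17, 2033.

17 December 2033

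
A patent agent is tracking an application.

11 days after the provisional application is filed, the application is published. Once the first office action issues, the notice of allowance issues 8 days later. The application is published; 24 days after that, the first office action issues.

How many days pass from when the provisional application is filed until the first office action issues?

Causal path: the provisional application is filed → the application is published → the first office action issues.
Total delay along the path: 11 + 24 = 35 days.

35 days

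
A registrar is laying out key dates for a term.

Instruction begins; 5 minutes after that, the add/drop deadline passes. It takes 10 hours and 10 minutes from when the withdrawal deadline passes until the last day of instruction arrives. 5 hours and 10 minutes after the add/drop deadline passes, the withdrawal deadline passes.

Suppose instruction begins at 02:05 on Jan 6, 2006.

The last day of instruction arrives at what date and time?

Instruction begins: 02:05 Jan 6, 2006.
The add/drop deadline passes: 02:05 Jan 6, 2006 + 5m = 02:10 Jan 6, 2006.
The withdrawal deadline passes: 02:10 Jan 6, 2006 + 5h10m = 07:20 Jan 6, 2006.
The last day of instruction arrives: 07:20 Jan 6, 2006 + 10h10m = 17:30 Jan 6, 2006.

17:30 on Jan 6, 2006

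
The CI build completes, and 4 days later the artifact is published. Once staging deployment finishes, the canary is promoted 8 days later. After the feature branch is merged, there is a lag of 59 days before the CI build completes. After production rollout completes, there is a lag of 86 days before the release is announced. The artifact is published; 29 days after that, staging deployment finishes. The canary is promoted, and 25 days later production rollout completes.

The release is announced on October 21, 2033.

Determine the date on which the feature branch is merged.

March 24, 2033

The release is announced: Oct 21, 2033.
Production rollout completes: Oct 21, 2033 − 86 days = Jul 27, 2033.
The canary is promoted: Jul 27, 2033 − 25 days = Jul 2, 2033.
Staging deployment finishes: Jul 2, 2033 − 8 days = Jun 24, 2033.
The artifact is published: Jun 24, 2033 − 29 days = May 26, 2033.
The CI build completes: May 26, 2033 − 4 days = May 22, 2033.
The feature branch is merged: May 22, 2033 − 59 days = Mar 24, 2033.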